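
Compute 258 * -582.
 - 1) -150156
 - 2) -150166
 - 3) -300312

258 * -582 = -150156
1) -150156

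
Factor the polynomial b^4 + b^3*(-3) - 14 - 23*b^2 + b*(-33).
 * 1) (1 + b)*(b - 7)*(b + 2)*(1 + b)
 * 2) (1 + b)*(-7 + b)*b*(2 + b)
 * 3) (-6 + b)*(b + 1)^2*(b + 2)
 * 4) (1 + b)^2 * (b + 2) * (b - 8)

We need to factor b^4 + b^3*(-3) - 14 - 23*b^2 + b*(-33).
The factored form is (1 + b)*(b - 7)*(b + 2)*(1 + b).
1) (1 + b)*(b - 7)*(b + 2)*(1 + b)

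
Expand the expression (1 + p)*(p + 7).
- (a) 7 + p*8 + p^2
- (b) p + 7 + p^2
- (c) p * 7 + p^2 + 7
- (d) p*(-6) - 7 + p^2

Expanding (1 + p)*(p + 7):
= 7 + p*8 + p^2
a) 7 + p*8 + p^2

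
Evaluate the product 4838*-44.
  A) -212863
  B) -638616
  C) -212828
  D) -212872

4838 * -44 = -212872
D) -212872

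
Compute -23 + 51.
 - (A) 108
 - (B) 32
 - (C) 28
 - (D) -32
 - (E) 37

-23 + 51 = 28
C) 28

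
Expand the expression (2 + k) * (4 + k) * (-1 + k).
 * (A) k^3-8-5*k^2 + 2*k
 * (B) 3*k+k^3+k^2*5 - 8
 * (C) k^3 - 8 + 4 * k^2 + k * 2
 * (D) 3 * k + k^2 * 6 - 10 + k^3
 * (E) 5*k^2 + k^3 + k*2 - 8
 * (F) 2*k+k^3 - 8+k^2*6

Expanding (2 + k) * (4 + k) * (-1 + k):
= 5*k^2 + k^3 + k*2 - 8
E) 5*k^2 + k^3 + k*2 - 8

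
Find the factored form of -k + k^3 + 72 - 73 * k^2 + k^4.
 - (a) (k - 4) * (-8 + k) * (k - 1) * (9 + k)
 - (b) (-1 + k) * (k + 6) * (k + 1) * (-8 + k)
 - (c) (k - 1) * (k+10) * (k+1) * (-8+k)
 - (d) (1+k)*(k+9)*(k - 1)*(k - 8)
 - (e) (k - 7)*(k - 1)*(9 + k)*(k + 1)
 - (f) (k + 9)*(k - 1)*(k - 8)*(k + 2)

We need to factor -k + k^3 + 72 - 73 * k^2 + k^4.
The factored form is (1+k)*(k+9)*(k - 1)*(k - 8).
d) (1+k)*(k+9)*(k - 1)*(k - 8)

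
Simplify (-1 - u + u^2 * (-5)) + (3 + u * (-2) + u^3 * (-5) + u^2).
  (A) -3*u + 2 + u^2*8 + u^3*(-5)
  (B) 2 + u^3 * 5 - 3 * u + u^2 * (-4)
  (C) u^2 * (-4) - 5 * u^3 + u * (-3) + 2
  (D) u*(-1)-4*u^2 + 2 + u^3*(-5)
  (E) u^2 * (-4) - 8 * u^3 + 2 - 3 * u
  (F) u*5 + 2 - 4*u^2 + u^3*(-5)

Adding the polynomials and combining like terms:
(-1 - u + u^2*(-5)) + (3 + u*(-2) + u^3*(-5) + u^2)
= u^2 * (-4) - 5 * u^3 + u * (-3) + 2
C) u^2 * (-4) - 5 * u^3 + u * (-3) + 2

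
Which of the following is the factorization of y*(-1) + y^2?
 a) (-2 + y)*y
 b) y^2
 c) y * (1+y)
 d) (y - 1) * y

We need to factor y*(-1) + y^2.
The factored form is (y - 1) * y.
d) (y - 1) * y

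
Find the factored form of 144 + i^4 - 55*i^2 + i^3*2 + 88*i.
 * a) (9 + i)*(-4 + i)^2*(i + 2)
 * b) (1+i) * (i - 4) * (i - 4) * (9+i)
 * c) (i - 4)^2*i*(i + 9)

We need to factor 144 + i^4 - 55*i^2 + i^3*2 + 88*i.
The factored form is (1+i) * (i - 4) * (i - 4) * (9+i).
b) (1+i) * (i - 4) * (i - 4) * (9+i)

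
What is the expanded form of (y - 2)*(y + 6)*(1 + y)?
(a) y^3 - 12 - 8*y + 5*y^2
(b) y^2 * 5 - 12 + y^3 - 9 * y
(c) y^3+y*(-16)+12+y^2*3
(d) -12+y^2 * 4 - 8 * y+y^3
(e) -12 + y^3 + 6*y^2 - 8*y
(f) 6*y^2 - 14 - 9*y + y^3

Expanding (y - 2)*(y + 6)*(1 + y):
= y^3 - 12 - 8*y + 5*y^2
a) y^3 - 12 - 8*y + 5*y^2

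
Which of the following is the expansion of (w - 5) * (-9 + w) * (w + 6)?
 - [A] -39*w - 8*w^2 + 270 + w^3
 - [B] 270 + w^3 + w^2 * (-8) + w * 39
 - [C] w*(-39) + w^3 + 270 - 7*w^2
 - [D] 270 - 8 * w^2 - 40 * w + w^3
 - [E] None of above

Expanding (w - 5) * (-9 + w) * (w + 6):
= -39*w - 8*w^2 + 270 + w^3
A) -39*w - 8*w^2 + 270 + w^3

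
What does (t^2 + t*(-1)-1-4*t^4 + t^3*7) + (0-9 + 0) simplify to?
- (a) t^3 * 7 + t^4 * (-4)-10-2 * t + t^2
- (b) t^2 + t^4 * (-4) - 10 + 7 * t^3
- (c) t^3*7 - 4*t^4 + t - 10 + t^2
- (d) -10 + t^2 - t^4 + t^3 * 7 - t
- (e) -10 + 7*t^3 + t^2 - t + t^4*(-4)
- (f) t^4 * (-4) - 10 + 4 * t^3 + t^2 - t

Adding the polynomials and combining like terms:
(t^2 + t*(-1) - 1 - 4*t^4 + t^3*7) + (0 - 9 + 0)
= -10 + 7*t^3 + t^2 - t + t^4*(-4)
e) -10 + 7*t^3 + t^2 - t + t^4*(-4)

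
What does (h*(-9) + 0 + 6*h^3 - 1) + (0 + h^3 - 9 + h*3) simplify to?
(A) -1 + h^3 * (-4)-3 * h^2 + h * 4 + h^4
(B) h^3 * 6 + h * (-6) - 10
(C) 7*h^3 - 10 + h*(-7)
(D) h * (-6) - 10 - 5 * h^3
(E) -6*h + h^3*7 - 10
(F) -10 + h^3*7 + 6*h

Adding the polynomials and combining like terms:
(h*(-9) + 0 + 6*h^3 - 1) + (0 + h^3 - 9 + h*3)
= -6*h + h^3*7 - 10
E) -6*h + h^3*7 - 10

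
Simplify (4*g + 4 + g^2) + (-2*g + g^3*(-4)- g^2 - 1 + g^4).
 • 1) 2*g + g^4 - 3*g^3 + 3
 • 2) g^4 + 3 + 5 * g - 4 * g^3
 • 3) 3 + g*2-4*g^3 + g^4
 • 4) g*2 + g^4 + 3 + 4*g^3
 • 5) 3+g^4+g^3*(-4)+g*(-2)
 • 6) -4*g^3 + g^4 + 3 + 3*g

Adding the polynomials and combining like terms:
(4*g + 4 + g^2) + (-2*g + g^3*(-4) - g^2 - 1 + g^4)
= 3 + g*2-4*g^3 + g^4
3) 3 + g*2-4*g^3 + g^4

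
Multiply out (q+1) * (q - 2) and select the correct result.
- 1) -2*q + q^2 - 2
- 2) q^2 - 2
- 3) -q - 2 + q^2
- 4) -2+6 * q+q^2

Expanding (q+1) * (q - 2):
= -q - 2 + q^2
3) -q - 2 + q^2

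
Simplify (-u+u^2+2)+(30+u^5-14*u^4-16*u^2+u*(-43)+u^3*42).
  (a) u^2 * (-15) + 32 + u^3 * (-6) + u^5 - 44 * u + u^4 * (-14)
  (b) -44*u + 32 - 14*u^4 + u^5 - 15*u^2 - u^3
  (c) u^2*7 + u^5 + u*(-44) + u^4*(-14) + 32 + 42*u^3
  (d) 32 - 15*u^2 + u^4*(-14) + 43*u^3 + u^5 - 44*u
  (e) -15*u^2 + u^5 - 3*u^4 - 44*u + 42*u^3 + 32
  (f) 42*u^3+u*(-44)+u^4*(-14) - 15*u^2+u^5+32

Adding the polynomials and combining like terms:
(-u + u^2 + 2) + (30 + u^5 - 14*u^4 - 16*u^2 + u*(-43) + u^3*42)
= 42*u^3+u*(-44)+u^4*(-14) - 15*u^2+u^5+32
f) 42*u^3+u*(-44)+u^4*(-14) - 15*u^2+u^5+32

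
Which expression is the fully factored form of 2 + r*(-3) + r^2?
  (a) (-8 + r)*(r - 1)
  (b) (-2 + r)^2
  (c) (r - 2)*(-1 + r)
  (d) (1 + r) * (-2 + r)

We need to factor 2 + r*(-3) + r^2.
The factored form is (r - 2)*(-1 + r).
c) (r - 2)*(-1 + r)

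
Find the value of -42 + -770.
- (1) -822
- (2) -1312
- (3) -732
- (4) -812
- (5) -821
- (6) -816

-42 + -770 = -812
4) -812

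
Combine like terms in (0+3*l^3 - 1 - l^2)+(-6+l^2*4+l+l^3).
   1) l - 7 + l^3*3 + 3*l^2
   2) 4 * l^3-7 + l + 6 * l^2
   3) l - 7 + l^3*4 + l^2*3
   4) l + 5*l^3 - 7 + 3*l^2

Adding the polynomials and combining like terms:
(0 + 3*l^3 - 1 - l^2) + (-6 + l^2*4 + l + l^3)
= l - 7 + l^3*4 + l^2*3
3) l - 7 + l^3*4 + l^2*3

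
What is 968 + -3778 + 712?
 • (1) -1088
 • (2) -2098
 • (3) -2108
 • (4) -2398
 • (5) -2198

First: 968 + -3778 = -2810
Then: -2810 + 712 = -2098
2) -2098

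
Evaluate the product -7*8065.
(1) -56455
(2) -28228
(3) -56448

-7 * 8065 = -56455
1) -56455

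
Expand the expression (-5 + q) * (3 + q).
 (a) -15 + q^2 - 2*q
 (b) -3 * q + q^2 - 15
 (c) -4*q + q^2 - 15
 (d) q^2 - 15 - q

Expanding (-5 + q) * (3 + q):
= -15 + q^2 - 2*q
a) -15 + q^2 - 2*q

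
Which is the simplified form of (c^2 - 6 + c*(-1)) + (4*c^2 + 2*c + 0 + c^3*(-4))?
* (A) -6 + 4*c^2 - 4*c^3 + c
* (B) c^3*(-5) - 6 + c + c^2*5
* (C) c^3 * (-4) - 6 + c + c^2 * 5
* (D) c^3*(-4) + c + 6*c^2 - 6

Adding the polynomials and combining like terms:
(c^2 - 6 + c*(-1)) + (4*c^2 + 2*c + 0 + c^3*(-4))
= c^3 * (-4) - 6 + c + c^2 * 5
C) c^3 * (-4) - 6 + c + c^2 * 5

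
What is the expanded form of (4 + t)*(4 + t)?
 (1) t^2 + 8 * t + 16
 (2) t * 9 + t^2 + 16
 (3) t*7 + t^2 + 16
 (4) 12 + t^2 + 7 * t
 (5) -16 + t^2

Expanding (4 + t)*(4 + t):
= t^2 + 8 * t + 16
1) t^2 + 8 * t + 16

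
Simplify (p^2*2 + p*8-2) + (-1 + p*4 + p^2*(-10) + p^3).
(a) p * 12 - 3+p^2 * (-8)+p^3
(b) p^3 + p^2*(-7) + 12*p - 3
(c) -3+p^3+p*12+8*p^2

Adding the polynomials and combining like terms:
(p^2*2 + p*8 - 2) + (-1 + p*4 + p^2*(-10) + p^3)
= p * 12 - 3+p^2 * (-8)+p^3
a) p * 12 - 3+p^2 * (-8)+p^3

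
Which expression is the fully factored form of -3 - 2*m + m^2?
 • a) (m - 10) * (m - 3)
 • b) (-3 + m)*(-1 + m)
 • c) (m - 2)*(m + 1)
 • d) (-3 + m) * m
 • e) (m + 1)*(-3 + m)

We need to factor -3 - 2*m + m^2.
The factored form is (m + 1)*(-3 + m).
e) (m + 1)*(-3 + m)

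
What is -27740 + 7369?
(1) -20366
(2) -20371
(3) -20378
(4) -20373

-27740 + 7369 = -20371
2) -20371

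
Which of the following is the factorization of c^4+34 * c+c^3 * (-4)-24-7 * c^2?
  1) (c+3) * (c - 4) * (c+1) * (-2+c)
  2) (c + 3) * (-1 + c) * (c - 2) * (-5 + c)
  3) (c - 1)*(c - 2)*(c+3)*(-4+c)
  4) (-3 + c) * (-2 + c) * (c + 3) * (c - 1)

We need to factor c^4+34 * c+c^3 * (-4)-24-7 * c^2.
The factored form is (c - 1)*(c - 2)*(c+3)*(-4+c).
3) (c - 1)*(c - 2)*(c+3)*(-4+c)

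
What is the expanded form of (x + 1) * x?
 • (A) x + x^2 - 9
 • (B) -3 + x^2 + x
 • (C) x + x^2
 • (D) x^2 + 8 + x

Expanding (x + 1) * x:
= x + x^2
C) x + x^2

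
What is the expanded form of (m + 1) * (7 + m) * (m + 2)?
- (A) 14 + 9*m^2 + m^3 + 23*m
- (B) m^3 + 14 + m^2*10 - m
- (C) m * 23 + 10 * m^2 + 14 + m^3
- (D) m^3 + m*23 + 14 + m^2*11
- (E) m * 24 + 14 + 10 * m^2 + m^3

Expanding (m + 1) * (7 + m) * (m + 2):
= m * 23 + 10 * m^2 + 14 + m^3
C) m * 23 + 10 * m^2 + 14 + m^3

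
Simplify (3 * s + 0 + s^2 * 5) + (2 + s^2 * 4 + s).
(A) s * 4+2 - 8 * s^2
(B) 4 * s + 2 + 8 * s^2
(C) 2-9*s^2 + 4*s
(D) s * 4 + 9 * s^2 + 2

Adding the polynomials and combining like terms:
(3*s + 0 + s^2*5) + (2 + s^2*4 + s)
= s * 4 + 9 * s^2 + 2
D) s * 4 + 9 * s^2 + 2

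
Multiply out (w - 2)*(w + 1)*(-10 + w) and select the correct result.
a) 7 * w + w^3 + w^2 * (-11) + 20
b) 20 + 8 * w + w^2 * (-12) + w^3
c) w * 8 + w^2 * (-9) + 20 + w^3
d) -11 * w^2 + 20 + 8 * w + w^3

Expanding (w - 2)*(w + 1)*(-10 + w):
= -11 * w^2 + 20 + 8 * w + w^3
d) -11 * w^2 + 20 + 8 * w + w^3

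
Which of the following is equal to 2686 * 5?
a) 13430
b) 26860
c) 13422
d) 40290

2686 * 5 = 13430
a) 13430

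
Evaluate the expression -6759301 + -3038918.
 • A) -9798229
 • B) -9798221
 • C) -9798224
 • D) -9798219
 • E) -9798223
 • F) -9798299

-6759301 + -3038918 = -9798219
D) -9798219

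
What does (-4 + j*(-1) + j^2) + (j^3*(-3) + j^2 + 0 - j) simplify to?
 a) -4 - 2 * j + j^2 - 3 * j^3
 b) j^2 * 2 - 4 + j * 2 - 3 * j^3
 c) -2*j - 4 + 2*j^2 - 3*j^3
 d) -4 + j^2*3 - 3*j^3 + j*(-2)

Adding the polynomials and combining like terms:
(-4 + j*(-1) + j^2) + (j^3*(-3) + j^2 + 0 - j)
= -2*j - 4 + 2*j^2 - 3*j^3
c) -2*j - 4 + 2*j^2 - 3*j^3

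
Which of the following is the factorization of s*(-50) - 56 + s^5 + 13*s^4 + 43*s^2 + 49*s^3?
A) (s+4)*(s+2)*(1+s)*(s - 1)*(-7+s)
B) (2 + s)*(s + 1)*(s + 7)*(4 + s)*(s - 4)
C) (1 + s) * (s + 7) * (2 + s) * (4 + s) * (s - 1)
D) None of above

We need to factor s*(-50) - 56 + s^5 + 13*s^4 + 43*s^2 + 49*s^3.
The factored form is (1 + s) * (s + 7) * (2 + s) * (4 + s) * (s - 1).
C) (1 + s) * (s + 7) * (2 + s) * (4 + s) * (s - 1)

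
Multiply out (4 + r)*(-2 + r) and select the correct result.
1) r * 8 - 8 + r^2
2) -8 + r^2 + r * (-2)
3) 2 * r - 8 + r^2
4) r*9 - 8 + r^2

Expanding (4 + r)*(-2 + r):
= 2 * r - 8 + r^2
3) 2 * r - 8 + r^2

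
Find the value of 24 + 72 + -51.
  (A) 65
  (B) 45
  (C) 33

First: 24 + 72 = 96
Then: 96 + -51 = 45
B) 45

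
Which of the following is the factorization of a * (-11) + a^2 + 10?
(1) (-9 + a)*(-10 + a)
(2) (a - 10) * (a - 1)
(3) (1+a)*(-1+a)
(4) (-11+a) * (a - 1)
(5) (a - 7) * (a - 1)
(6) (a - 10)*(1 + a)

We need to factor a * (-11) + a^2 + 10.
The factored form is (a - 10) * (a - 1).
2) (a - 10) * (a - 1)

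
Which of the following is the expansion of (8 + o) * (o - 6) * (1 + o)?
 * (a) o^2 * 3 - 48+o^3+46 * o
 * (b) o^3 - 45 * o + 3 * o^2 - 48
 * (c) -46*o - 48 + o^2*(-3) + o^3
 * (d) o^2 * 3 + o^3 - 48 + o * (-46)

Expanding (8 + o) * (o - 6) * (1 + o):
= o^2 * 3 + o^3 - 48 + o * (-46)
d) o^2 * 3 + o^3 - 48 + o * (-46)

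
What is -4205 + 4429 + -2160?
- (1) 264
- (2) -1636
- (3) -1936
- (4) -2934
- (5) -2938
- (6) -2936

First: -4205 + 4429 = 224
Then: 224 + -2160 = -1936
3) -1936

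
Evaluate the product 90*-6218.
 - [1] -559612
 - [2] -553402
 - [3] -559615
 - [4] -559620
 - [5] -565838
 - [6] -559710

90 * -6218 = -559620
4) -559620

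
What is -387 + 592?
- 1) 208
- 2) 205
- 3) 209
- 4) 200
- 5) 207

-387 + 592 = 205
2) 205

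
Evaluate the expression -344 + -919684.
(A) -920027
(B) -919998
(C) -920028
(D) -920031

-344 + -919684 = -920028
C) -920028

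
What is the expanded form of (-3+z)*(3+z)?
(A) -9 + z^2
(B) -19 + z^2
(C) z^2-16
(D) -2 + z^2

Expanding (-3+z)*(3+z):
= -9 + z^2
A) -9 + z^2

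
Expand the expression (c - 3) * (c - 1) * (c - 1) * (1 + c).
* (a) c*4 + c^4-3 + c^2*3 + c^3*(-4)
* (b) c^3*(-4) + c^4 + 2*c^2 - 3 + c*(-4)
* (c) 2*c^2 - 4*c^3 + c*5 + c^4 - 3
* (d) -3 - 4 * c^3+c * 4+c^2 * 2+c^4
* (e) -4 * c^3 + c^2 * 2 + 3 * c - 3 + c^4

Expanding (c - 3) * (c - 1) * (c - 1) * (1 + c):
= -3 - 4 * c^3+c * 4+c^2 * 2+c^4
d) -3 - 4 * c^3+c * 4+c^2 * 2+c^4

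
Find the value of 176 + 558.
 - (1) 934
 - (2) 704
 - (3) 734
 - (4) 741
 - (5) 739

176 + 558 = 734
3) 734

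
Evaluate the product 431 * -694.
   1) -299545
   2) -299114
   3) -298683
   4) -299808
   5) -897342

431 * -694 = -299114
2) -299114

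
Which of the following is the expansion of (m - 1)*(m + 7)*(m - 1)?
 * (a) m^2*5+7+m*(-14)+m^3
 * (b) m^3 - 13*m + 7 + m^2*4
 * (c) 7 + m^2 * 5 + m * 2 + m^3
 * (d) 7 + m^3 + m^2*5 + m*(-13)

Expanding (m - 1)*(m + 7)*(m - 1):
= 7 + m^3 + m^2*5 + m*(-13)
d) 7 + m^3 + m^2*5 + m*(-13)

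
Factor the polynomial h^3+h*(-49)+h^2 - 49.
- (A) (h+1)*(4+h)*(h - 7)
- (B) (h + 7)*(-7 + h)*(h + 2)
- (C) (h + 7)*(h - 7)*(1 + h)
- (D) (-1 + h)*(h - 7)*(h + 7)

We need to factor h^3+h*(-49)+h^2 - 49.
The factored form is (h + 7)*(h - 7)*(1 + h).
C) (h + 7)*(h - 7)*(1 + h)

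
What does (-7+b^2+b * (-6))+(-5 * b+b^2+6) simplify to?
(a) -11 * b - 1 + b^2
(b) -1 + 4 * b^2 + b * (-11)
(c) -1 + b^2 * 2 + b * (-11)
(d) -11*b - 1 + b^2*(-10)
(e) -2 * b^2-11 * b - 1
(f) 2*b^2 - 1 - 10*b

Adding the polynomials and combining like terms:
(-7 + b^2 + b*(-6)) + (-5*b + b^2 + 6)
= -1 + b^2 * 2 + b * (-11)
c) -1 + b^2 * 2 + b * (-11)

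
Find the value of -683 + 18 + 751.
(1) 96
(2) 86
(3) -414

First: -683 + 18 = -665
Then: -665 + 751 = 86
2) 86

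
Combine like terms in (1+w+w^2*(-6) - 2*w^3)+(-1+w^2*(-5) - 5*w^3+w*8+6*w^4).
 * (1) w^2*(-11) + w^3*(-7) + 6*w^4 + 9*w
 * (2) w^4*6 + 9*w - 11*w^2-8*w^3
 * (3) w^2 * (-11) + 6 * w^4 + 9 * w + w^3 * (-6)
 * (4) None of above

Adding the polynomials and combining like terms:
(1 + w + w^2*(-6) - 2*w^3) + (-1 + w^2*(-5) - 5*w^3 + w*8 + 6*w^4)
= w^2*(-11) + w^3*(-7) + 6*w^4 + 9*w
1) w^2*(-11) + w^3*(-7) + 6*w^4 + 9*w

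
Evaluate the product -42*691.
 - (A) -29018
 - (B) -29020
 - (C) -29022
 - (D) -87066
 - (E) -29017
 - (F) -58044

-42 * 691 = -29022
C) -29022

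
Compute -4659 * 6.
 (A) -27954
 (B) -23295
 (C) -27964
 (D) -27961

-4659 * 6 = -27954
A) -27954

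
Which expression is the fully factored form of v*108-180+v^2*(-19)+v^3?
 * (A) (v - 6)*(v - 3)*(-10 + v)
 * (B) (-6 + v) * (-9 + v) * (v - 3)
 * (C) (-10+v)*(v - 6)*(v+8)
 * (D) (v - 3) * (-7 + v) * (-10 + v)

We need to factor v*108-180+v^2*(-19)+v^3.
The factored form is (v - 6)*(v - 3)*(-10 + v).
A) (v - 6)*(v - 3)*(-10 + v)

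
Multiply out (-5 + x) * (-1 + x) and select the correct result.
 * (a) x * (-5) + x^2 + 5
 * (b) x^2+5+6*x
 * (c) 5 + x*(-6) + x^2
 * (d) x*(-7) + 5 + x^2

Expanding (-5 + x) * (-1 + x):
= 5 + x*(-6) + x^2
c) 5 + x*(-6) + x^2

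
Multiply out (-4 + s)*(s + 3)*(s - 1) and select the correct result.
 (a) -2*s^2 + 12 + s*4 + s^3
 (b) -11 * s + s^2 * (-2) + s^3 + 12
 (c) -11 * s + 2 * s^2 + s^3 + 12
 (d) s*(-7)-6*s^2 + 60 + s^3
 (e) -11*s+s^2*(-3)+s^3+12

Expanding (-4 + s)*(s + 3)*(s - 1):
= -11 * s + s^2 * (-2) + s^3 + 12
b) -11 * s + s^2 * (-2) + s^3 + 12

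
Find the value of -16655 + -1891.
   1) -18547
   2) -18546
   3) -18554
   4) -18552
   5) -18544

-16655 + -1891 = -18546
2) -18546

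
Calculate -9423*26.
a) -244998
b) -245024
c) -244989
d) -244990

-9423 * 26 = -244998
a) -244998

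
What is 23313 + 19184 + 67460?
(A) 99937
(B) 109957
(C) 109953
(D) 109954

First: 23313 + 19184 = 42497
Then: 42497 + 67460 = 109957
B) 109957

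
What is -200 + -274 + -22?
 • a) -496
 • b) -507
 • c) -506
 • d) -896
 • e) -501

First: -200 + -274 = -474
Then: -474 + -22 = -496
a) -496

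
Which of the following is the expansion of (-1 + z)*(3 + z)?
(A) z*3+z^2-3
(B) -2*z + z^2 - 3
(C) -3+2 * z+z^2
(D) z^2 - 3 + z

Expanding (-1 + z)*(3 + z):
= -3+2 * z+z^2
C) -3+2 * z+z^2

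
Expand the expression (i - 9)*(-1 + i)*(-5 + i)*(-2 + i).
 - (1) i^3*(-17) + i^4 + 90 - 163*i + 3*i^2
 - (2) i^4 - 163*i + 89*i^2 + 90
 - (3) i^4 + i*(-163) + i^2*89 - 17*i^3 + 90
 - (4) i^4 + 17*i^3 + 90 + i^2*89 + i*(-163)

Expanding (i - 9)*(-1 + i)*(-5 + i)*(-2 + i):
= i^4 + i*(-163) + i^2*89 - 17*i^3 + 90
3) i^4 + i*(-163) + i^2*89 - 17*i^3 + 90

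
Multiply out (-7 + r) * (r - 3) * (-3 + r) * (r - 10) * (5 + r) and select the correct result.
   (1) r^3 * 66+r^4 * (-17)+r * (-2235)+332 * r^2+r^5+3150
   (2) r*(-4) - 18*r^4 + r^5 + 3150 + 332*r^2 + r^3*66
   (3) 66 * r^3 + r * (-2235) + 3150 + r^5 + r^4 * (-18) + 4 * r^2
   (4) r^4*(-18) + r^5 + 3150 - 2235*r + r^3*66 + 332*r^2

Expanding (-7 + r) * (r - 3) * (-3 + r) * (r - 10) * (5 + r):
= r^4*(-18) + r^5 + 3150 - 2235*r + r^3*66 + 332*r^2
4) r^4*(-18) + r^5 + 3150 - 2235*r + r^3*66 + 332*r^2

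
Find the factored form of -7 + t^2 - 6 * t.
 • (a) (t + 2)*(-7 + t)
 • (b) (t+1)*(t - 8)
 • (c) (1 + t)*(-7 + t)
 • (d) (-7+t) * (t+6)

We need to factor -7 + t^2 - 6 * t.
The factored form is (1 + t)*(-7 + t).
c) (1 + t)*(-7 + t)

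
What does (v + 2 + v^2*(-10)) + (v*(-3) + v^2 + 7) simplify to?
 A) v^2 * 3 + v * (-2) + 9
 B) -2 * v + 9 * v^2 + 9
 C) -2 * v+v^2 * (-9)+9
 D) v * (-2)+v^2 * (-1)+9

Adding the polynomials and combining like terms:
(v + 2 + v^2*(-10)) + (v*(-3) + v^2 + 7)
= -2 * v+v^2 * (-9)+9
C) -2 * v+v^2 * (-9)+9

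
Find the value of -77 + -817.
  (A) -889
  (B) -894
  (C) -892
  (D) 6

-77 + -817 = -894
B) -894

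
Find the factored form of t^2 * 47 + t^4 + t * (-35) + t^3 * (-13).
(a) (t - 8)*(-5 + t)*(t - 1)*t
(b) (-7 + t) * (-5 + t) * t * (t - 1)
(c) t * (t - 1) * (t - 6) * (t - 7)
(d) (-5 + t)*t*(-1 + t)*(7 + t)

We need to factor t^2 * 47 + t^4 + t * (-35) + t^3 * (-13).
The factored form is (-7 + t) * (-5 + t) * t * (t - 1).
b) (-7 + t) * (-5 + t) * t * (t - 1)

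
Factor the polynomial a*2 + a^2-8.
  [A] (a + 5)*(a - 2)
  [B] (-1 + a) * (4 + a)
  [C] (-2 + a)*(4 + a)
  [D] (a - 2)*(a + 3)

We need to factor a*2 + a^2-8.
The factored form is (-2 + a)*(4 + a).
C) (-2 + a)*(4 + a)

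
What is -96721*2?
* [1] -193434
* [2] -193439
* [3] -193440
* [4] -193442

-96721 * 2 = -193442
4) -193442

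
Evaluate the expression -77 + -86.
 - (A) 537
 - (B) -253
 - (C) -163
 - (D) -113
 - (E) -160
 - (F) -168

-77 + -86 = -163
C) -163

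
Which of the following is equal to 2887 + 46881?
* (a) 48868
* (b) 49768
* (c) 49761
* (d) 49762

2887 + 46881 = 49768
b) 49768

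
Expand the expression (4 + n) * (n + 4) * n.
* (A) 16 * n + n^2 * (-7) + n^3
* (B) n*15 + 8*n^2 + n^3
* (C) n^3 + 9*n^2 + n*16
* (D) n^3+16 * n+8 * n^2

Expanding (4 + n) * (n + 4) * n:
= n^3+16 * n+8 * n^2
D) n^3+16 * n+8 * n^2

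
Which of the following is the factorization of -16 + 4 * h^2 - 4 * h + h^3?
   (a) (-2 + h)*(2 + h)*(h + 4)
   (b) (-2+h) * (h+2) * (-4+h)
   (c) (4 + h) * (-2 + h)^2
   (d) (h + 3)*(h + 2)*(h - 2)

We need to factor -16 + 4 * h^2 - 4 * h + h^3.
The factored form is (-2 + h)*(2 + h)*(h + 4).
a) (-2 + h)*(2 + h)*(h + 4)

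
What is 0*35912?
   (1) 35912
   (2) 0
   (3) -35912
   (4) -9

0 * 35912 = 0
2) 0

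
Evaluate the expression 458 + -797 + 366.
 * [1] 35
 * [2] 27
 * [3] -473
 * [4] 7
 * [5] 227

First: 458 + -797 = -339
Then: -339 + 366 = 27
2) 27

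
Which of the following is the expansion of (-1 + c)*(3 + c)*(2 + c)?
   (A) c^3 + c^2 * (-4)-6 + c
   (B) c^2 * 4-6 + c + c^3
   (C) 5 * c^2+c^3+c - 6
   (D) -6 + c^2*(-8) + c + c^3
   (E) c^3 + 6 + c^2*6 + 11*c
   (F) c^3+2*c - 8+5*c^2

Expanding (-1 + c)*(3 + c)*(2 + c):
= c^2 * 4-6 + c + c^3
B) c^2 * 4-6 + c + c^3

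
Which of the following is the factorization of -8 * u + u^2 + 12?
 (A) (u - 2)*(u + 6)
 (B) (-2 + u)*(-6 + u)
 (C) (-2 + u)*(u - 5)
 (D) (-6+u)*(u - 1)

We need to factor -8 * u + u^2 + 12.
The factored form is (-2 + u)*(-6 + u).
B) (-2 + u)*(-6 + u)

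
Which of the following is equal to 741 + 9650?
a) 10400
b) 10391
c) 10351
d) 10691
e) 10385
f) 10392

741 + 9650 = 10391
b) 10391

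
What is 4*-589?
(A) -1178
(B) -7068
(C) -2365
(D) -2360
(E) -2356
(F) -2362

4 * -589 = -2356
E) -2356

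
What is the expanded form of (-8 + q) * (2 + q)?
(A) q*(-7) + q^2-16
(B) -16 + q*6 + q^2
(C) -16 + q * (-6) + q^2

Expanding (-8 + q) * (2 + q):
= -16 + q * (-6) + q^2
C) -16 + q * (-6) + q^2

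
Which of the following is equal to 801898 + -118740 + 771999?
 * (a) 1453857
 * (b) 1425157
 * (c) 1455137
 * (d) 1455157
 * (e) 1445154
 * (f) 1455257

First: 801898 + -118740 = 683158
Then: 683158 + 771999 = 1455157
d) 1455157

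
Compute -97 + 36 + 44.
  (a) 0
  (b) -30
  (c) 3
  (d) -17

First: -97 + 36 = -61
Then: -61 + 44 = -17
d) -17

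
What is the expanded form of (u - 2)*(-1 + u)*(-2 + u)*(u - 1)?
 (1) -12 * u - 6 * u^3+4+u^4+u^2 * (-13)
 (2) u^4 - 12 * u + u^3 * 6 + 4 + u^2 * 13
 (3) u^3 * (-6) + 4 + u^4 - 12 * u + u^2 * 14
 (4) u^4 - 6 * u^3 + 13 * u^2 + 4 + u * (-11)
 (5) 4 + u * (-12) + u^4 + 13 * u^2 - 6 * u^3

Expanding (u - 2)*(-1 + u)*(-2 + u)*(u - 1):
= 4 + u * (-12) + u^4 + 13 * u^2 - 6 * u^3
5) 4 + u * (-12) + u^4 + 13 * u^2 - 6 * u^3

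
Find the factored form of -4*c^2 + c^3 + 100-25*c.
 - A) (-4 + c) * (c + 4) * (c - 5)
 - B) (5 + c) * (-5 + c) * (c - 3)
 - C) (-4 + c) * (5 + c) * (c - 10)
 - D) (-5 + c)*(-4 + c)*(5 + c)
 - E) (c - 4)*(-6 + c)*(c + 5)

We need to factor -4*c^2 + c^3 + 100-25*c.
The factored form is (-5 + c)*(-4 + c)*(5 + c).
D) (-5 + c)*(-4 + c)*(5 + c)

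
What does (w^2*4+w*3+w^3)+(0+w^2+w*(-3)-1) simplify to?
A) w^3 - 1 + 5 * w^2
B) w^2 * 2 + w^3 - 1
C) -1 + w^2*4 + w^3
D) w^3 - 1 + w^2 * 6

Adding the polynomials and combining like terms:
(w^2*4 + w*3 + w^3) + (0 + w^2 + w*(-3) - 1)
= w^3 - 1 + 5 * w^2
A) w^3 - 1 + 5 * w^2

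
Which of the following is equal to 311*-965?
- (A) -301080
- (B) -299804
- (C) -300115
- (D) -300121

311 * -965 = -300115
C) -300115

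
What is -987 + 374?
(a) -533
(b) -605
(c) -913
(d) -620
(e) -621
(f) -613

-987 + 374 = -613
f) -613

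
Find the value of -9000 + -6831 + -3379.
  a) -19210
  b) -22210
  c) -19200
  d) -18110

First: -9000 + -6831 = -15831
Then: -15831 + -3379 = -19210
a) -19210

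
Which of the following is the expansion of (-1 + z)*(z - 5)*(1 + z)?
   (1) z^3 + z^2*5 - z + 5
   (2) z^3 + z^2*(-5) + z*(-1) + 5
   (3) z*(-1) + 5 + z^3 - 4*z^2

Expanding (-1 + z)*(z - 5)*(1 + z):
= z^3 + z^2*(-5) + z*(-1) + 5
2) z^3 + z^2*(-5) + z*(-1) + 5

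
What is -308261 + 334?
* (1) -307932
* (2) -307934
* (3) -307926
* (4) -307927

-308261 + 334 = -307927
4) -307927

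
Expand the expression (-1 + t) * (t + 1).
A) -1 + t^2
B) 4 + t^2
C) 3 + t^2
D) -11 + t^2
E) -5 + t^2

Expanding (-1 + t) * (t + 1):
= -1 + t^2
A) -1 + t^2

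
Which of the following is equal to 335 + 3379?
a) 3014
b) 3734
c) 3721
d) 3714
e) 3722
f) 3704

335 + 3379 = 3714
d) 3714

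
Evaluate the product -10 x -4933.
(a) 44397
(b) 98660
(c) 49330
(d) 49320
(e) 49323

-10 * -4933 = 49330
c) 49330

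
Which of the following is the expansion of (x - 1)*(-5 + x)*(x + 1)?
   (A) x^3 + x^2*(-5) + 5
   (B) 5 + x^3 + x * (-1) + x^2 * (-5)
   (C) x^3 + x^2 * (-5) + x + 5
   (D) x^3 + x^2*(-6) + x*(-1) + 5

Expanding (x - 1)*(-5 + x)*(x + 1):
= 5 + x^3 + x * (-1) + x^2 * (-5)
B) 5 + x^3 + x * (-1) + x^2 * (-5)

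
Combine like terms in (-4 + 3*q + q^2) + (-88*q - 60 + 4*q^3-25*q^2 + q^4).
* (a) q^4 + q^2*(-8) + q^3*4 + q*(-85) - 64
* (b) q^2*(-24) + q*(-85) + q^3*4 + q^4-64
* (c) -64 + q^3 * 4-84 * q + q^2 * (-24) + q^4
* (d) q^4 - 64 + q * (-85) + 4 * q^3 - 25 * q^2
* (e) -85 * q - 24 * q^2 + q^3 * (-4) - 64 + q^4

Adding the polynomials and combining like terms:
(-4 + 3*q + q^2) + (-88*q - 60 + 4*q^3 - 25*q^2 + q^4)
= q^2*(-24) + q*(-85) + q^3*4 + q^4-64
b) q^2*(-24) + q*(-85) + q^3*4 + q^4-64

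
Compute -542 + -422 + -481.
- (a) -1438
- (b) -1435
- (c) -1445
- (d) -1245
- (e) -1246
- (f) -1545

First: -542 + -422 = -964
Then: -964 + -481 = -1445
c) -1445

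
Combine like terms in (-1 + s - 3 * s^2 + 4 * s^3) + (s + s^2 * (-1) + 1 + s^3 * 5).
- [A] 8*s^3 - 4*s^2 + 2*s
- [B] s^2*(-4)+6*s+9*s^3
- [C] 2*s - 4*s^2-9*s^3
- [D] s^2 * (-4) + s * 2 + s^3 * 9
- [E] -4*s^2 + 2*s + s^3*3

Adding the polynomials and combining like terms:
(-1 + s - 3*s^2 + 4*s^3) + (s + s^2*(-1) + 1 + s^3*5)
= s^2 * (-4) + s * 2 + s^3 * 9
D) s^2 * (-4) + s * 2 + s^3 * 9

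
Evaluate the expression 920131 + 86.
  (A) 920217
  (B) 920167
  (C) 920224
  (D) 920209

920131 + 86 = 920217
A) 920217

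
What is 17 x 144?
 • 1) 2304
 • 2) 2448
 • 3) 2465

17 * 144 = 2448
2) 2448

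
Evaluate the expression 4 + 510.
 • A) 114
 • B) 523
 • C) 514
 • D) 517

4 + 510 = 514
C) 514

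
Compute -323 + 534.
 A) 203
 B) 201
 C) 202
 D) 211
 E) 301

-323 + 534 = 211
D) 211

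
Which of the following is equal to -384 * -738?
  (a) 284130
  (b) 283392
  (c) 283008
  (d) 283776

-384 * -738 = 283392
b) 283392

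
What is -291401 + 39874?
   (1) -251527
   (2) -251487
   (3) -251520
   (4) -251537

-291401 + 39874 = -251527
1) -251527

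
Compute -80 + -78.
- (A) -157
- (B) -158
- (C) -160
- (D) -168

-80 + -78 = -158
B) -158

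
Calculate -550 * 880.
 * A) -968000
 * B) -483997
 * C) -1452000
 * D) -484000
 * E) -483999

-550 * 880 = -484000
D) -484000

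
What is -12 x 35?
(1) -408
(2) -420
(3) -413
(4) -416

-12 * 35 = -420
2) -420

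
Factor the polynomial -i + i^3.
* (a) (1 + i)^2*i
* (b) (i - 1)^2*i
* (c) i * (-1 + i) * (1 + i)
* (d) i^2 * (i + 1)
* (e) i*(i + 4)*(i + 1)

We need to factor -i + i^3.
The factored form is i * (-1 + i) * (1 + i).
c) i * (-1 + i) * (1 + i)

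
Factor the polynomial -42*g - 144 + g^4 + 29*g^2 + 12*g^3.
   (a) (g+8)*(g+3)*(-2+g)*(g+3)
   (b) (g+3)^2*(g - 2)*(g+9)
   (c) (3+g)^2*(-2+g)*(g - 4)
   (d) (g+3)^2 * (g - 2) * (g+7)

We need to factor -42*g - 144 + g^4 + 29*g^2 + 12*g^3.
The factored form is (g+8)*(g+3)*(-2+g)*(g+3).
a) (g+8)*(g+3)*(-2+g)*(g+3)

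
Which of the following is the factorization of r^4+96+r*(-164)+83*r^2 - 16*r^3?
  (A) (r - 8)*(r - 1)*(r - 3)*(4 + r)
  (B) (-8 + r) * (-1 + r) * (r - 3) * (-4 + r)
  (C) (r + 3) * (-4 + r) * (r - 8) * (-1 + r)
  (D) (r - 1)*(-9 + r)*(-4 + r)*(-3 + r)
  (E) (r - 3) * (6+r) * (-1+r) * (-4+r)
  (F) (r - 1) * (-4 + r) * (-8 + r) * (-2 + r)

We need to factor r^4+96+r*(-164)+83*r^2 - 16*r^3.
The factored form is (-8 + r) * (-1 + r) * (r - 3) * (-4 + r).
B) (-8 + r) * (-1 + r) * (r - 3) * (-4 + r)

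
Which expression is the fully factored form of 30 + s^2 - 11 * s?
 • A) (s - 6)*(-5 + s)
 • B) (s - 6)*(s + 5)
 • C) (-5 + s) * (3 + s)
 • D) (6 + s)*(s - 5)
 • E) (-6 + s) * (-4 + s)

We need to factor 30 + s^2 - 11 * s.
The factored form is (s - 6)*(-5 + s).
A) (s - 6)*(-5 + s)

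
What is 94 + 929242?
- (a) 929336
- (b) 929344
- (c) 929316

94 + 929242 = 929336
a) 929336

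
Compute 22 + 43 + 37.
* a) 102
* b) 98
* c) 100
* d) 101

First: 22 + 43 = 65
Then: 65 + 37 = 102
a) 102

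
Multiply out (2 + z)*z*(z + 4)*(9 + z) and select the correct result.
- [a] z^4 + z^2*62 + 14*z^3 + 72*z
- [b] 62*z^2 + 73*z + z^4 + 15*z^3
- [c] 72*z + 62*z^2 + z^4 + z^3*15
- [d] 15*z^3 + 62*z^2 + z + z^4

Expanding (2 + z)*z*(z + 4)*(9 + z):
= 72*z + 62*z^2 + z^4 + z^3*15
c) 72*z + 62*z^2 + z^4 + z^3*15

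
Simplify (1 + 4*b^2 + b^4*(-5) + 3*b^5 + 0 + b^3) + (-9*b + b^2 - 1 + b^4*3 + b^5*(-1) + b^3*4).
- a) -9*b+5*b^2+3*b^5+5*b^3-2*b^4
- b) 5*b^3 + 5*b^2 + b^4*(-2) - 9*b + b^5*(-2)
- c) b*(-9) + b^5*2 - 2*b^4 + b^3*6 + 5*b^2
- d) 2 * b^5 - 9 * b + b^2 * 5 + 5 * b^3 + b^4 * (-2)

Adding the polynomials and combining like terms:
(1 + 4*b^2 + b^4*(-5) + 3*b^5 + 0 + b^3) + (-9*b + b^2 - 1 + b^4*3 + b^5*(-1) + b^3*4)
= 2 * b^5 - 9 * b + b^2 * 5 + 5 * b^3 + b^4 * (-2)
d) 2 * b^5 - 9 * b + b^2 * 5 + 5 * b^3 + b^4 * (-2)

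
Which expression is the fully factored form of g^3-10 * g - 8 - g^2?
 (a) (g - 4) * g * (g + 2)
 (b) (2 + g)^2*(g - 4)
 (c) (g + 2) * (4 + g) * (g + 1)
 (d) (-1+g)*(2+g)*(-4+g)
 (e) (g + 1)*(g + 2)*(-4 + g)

We need to factor g^3-10 * g - 8 - g^2.
The factored form is (g + 1)*(g + 2)*(-4 + g).
e) (g + 1)*(g + 2)*(-4 + g)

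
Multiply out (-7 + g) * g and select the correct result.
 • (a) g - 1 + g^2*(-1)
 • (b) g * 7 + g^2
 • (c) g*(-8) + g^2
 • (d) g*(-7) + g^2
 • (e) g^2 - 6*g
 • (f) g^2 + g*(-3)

Expanding (-7 + g) * g:
= g*(-7) + g^2
d) g*(-7) + g^2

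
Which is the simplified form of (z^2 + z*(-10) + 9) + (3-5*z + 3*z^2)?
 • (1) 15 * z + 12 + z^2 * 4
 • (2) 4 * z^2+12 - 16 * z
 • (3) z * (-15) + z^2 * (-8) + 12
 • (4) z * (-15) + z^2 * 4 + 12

Adding the polynomials and combining like terms:
(z^2 + z*(-10) + 9) + (3 - 5*z + 3*z^2)
= z * (-15) + z^2 * 4 + 12
4) z * (-15) + z^2 * 4 + 12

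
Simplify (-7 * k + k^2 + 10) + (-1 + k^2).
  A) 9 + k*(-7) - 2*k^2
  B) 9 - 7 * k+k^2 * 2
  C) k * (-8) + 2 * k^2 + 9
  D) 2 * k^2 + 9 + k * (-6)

Adding the polynomials and combining like terms:
(-7*k + k^2 + 10) + (-1 + k^2)
= 9 - 7 * k+k^2 * 2
B) 9 - 7 * k+k^2 * 2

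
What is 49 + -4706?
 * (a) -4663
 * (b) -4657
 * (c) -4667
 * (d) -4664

49 + -4706 = -4657
b) -4657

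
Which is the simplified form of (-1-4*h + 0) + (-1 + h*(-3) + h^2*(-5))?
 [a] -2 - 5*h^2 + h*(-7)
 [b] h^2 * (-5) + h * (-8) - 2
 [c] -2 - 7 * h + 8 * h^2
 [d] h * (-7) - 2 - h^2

Adding the polynomials and combining like terms:
(-1 - 4*h + 0) + (-1 + h*(-3) + h^2*(-5))
= -2 - 5*h^2 + h*(-7)
a) -2 - 5*h^2 + h*(-7)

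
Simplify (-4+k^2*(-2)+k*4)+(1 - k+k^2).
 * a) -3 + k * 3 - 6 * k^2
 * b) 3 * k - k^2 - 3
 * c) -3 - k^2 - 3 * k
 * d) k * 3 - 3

Adding the polynomials and combining like terms:
(-4 + k^2*(-2) + k*4) + (1 - k + k^2)
= 3 * k - k^2 - 3
b) 3 * k - k^2 - 3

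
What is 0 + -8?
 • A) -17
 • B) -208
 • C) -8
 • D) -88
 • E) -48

0 + -8 = -8
C) -8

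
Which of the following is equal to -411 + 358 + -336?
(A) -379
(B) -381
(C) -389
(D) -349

First: -411 + 358 = -53
Then: -53 + -336 = -389
C) -389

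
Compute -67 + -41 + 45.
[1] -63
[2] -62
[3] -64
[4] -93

First: -67 + -41 = -108
Then: -108 + 45 = -63
1) -63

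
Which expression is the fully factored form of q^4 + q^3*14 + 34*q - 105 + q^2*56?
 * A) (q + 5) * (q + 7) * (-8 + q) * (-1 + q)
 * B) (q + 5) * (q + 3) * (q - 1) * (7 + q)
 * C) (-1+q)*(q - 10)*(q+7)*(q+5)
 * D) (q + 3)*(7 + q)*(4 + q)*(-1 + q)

We need to factor q^4 + q^3*14 + 34*q - 105 + q^2*56.
The factored form is (q + 5) * (q + 3) * (q - 1) * (7 + q).
B) (q + 5) * (q + 3) * (q - 1) * (7 + q)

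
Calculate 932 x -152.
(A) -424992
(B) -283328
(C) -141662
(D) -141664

932 * -152 = -141664
D) -141664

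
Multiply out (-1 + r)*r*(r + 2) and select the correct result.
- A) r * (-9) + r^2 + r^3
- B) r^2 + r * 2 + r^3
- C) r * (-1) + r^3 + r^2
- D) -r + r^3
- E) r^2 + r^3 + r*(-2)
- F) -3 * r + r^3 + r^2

Expanding (-1 + r)*r*(r + 2):
= r^2 + r^3 + r*(-2)
E) r^2 + r^3 + r*(-2)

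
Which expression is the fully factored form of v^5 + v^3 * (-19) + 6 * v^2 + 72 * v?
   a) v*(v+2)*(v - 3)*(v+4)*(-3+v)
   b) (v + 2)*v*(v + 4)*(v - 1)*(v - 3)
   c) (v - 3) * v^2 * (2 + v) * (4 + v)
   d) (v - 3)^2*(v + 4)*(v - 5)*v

We need to factor v^5 + v^3 * (-19) + 6 * v^2 + 72 * v.
The factored form is v*(v+2)*(v - 3)*(v+4)*(-3+v).
a) v*(v+2)*(v - 3)*(v+4)*(-3+v)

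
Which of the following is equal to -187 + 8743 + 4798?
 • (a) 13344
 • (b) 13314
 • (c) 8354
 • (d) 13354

First: -187 + 8743 = 8556
Then: 8556 + 4798 = 13354
d) 13354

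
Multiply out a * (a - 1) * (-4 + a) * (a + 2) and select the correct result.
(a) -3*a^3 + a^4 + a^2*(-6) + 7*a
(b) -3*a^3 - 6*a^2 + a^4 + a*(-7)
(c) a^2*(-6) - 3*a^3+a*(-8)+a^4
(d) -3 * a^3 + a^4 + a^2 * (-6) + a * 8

Expanding a * (a - 1) * (-4 + a) * (a + 2):
= -3 * a^3 + a^4 + a^2 * (-6) + a * 8
d) -3 * a^3 + a^4 + a^2 * (-6) + a * 8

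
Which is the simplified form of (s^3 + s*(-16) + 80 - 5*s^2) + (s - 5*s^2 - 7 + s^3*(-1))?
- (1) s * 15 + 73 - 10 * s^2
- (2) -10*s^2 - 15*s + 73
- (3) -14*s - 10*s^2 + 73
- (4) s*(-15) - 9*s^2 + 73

Adding the polynomials and combining like terms:
(s^3 + s*(-16) + 80 - 5*s^2) + (s - 5*s^2 - 7 + s^3*(-1))
= -10*s^2 - 15*s + 73
2) -10*s^2 - 15*s + 73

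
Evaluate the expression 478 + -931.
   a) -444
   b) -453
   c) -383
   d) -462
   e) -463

478 + -931 = -453
b) -453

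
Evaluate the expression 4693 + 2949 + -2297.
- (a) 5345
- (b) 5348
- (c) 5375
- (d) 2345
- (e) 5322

First: 4693 + 2949 = 7642
Then: 7642 + -2297 = 5345
a) 5345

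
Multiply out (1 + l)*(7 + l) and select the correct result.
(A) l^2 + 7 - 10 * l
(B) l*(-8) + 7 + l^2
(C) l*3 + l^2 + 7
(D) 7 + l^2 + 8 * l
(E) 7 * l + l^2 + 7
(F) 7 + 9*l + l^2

Expanding (1 + l)*(7 + l):
= 7 + l^2 + 8 * l
D) 7 + l^2 + 8 * l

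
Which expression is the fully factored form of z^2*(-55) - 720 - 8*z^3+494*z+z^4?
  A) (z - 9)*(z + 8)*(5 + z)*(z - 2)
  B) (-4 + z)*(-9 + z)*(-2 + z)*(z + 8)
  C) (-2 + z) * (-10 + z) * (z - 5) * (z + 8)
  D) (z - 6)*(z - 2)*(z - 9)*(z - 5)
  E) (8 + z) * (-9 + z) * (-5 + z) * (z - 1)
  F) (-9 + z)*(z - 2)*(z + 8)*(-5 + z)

We need to factor z^2*(-55) - 720 - 8*z^3+494*z+z^4.
The factored form is (-9 + z)*(z - 2)*(z + 8)*(-5 + z).
F) (-9 + z)*(z - 2)*(z + 8)*(-5 + z)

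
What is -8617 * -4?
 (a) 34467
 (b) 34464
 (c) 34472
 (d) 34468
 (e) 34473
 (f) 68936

-8617 * -4 = 34468
d) 34468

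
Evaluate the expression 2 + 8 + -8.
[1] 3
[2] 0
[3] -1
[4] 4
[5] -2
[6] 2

First: 2 + 8 = 10
Then: 10 + -8 = 2
6) 2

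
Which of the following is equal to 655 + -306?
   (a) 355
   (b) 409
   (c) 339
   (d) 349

655 + -306 = 349
d) 349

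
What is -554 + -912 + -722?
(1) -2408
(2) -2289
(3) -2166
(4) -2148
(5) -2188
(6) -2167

First: -554 + -912 = -1466
Then: -1466 + -722 = -2188
5) -2188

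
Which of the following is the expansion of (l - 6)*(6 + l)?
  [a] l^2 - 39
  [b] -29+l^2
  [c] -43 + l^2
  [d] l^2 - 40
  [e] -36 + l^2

Expanding (l - 6)*(6 + l):
= -36 + l^2
e) -36 + l^2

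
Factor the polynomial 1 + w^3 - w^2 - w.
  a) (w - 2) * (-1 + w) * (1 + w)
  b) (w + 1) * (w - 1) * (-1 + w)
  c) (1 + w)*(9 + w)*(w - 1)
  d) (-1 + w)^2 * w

We need to factor 1 + w^3 - w^2 - w.
The factored form is (w + 1) * (w - 1) * (-1 + w).
b) (w + 1) * (w - 1) * (-1 + w)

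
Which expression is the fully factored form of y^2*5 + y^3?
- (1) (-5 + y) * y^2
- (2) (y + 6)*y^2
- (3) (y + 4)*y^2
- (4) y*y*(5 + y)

We need to factor y^2*5 + y^3.
The factored form is y*y*(5 + y).
4) y*y*(5 + y)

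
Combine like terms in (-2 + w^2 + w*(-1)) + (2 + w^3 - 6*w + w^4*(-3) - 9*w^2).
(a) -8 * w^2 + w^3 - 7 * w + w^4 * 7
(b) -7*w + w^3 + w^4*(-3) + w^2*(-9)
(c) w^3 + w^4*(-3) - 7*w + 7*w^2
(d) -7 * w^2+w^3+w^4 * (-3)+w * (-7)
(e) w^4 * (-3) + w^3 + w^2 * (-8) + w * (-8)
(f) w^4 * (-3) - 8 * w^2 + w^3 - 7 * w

Adding the polynomials and combining like terms:
(-2 + w^2 + w*(-1)) + (2 + w^3 - 6*w + w^4*(-3) - 9*w^2)
= w^4 * (-3) - 8 * w^2 + w^3 - 7 * w
f) w^4 * (-3) - 8 * w^2 + w^3 - 7 * w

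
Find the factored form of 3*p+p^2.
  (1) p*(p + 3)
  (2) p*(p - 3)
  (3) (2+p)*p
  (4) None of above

We need to factor 3*p+p^2.
The factored form is p*(p + 3).
1) p*(p + 3)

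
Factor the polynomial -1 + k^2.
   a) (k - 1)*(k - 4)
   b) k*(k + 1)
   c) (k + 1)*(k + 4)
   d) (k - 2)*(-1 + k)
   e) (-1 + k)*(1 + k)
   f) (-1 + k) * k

We need to factor -1 + k^2.
The factored form is (-1 + k)*(1 + k).
e) (-1 + k)*(1 + k)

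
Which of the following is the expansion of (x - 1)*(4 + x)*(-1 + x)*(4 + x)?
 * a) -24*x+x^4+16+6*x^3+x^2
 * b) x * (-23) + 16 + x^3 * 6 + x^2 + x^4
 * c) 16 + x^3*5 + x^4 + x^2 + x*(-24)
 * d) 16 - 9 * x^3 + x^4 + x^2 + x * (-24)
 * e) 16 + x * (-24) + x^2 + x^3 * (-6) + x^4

Expanding (x - 1)*(4 + x)*(-1 + x)*(4 + x):
= -24*x+x^4+16+6*x^3+x^2
a) -24*x+x^4+16+6*x^3+x^2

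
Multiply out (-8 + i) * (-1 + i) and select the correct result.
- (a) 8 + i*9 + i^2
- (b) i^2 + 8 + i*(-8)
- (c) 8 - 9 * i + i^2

Expanding (-8 + i) * (-1 + i):
= 8 - 9 * i + i^2
c) 8 - 9 * i + i^2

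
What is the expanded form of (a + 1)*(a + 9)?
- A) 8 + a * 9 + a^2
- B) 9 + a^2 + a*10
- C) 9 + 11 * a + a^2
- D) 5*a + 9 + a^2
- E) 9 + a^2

Expanding (a + 1)*(a + 9):
= 9 + a^2 + a*10
B) 9 + a^2 + a*10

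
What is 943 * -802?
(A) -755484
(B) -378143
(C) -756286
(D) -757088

943 * -802 = -756286
C) -756286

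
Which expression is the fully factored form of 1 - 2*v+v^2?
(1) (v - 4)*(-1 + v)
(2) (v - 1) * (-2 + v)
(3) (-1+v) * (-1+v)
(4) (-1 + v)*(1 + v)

We need to factor 1 - 2*v+v^2.
The factored form is (-1+v) * (-1+v).
3) (-1+v) * (-1+v)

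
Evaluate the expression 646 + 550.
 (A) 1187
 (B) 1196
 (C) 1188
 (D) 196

646 + 550 = 1196
B) 1196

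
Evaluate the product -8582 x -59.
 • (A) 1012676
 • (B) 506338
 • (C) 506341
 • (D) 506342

-8582 * -59 = 506338
B) 506338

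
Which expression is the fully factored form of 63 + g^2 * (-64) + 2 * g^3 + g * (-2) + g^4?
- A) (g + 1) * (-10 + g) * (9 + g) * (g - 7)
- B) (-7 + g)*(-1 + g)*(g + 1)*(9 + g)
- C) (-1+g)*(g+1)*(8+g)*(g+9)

We need to factor 63 + g^2 * (-64) + 2 * g^3 + g * (-2) + g^4.
The factored form is (-7 + g)*(-1 + g)*(g + 1)*(9 + g).
B) (-7 + g)*(-1 + g)*(g + 1)*(9 + g)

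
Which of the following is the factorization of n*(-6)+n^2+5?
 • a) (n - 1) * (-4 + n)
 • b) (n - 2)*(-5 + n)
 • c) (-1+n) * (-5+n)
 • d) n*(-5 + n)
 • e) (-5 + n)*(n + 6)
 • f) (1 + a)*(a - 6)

We need to factor n*(-6)+n^2+5.
The factored form is (-1+n) * (-5+n).
c) (-1+n) * (-5+n)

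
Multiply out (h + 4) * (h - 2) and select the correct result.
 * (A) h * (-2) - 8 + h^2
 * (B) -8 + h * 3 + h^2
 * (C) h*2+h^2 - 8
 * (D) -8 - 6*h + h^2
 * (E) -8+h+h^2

Expanding (h + 4) * (h - 2):
= h*2+h^2 - 8
C) h*2+h^2 - 8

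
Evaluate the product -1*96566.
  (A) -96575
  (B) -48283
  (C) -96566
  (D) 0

-1 * 96566 = -96566
C) -96566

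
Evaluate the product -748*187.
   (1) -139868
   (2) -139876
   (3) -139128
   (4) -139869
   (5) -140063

-748 * 187 = -139876
2) -139876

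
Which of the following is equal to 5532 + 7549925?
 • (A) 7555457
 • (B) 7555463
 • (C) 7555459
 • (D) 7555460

5532 + 7549925 = 7555457
A) 7555457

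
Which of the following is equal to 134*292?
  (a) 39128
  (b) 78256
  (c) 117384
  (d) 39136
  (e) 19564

134 * 292 = 39128
a) 39128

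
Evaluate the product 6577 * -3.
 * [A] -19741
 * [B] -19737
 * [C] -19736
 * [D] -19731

6577 * -3 = -19731
D) -19731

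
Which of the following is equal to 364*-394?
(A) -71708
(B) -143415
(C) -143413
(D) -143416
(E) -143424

364 * -394 = -143416
D) -143416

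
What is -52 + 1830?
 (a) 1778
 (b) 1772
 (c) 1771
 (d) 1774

-52 + 1830 = 1778
a) 1778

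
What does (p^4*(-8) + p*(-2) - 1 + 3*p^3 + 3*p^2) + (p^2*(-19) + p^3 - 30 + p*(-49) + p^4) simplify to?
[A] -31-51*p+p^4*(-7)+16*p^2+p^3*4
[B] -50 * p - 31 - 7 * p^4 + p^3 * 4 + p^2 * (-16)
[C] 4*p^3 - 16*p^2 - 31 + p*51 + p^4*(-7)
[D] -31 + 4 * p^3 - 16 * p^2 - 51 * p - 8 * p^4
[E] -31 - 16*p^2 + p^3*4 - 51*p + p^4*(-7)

Adding the polynomials and combining like terms:
(p^4*(-8) + p*(-2) - 1 + 3*p^3 + 3*p^2) + (p^2*(-19) + p^3 - 30 + p*(-49) + p^4)
= -31 - 16*p^2 + p^3*4 - 51*p + p^4*(-7)
E) -31 - 16*p^2 + p^3*4 - 51*p + p^4*(-7)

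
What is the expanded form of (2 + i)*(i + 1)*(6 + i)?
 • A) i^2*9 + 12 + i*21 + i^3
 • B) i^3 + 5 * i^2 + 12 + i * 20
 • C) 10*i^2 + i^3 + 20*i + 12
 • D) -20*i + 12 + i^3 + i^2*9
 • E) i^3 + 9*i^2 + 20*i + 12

Expanding (2 + i)*(i + 1)*(6 + i):
= i^3 + 9*i^2 + 20*i + 12
E) i^3 + 9*i^2 + 20*i + 12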